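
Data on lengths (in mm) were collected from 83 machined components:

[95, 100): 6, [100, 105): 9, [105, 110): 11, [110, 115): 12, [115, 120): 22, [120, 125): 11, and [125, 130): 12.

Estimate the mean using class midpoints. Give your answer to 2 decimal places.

Midpoints: 97.5, 102.5, 107.5, 112.5, 117.5, 122.5, 127.5
Σfm = 6×97.5 + 9×102.5 + 11×107.5 + 12×112.5 + 22×117.5 + 11×122.5 + 12×127.5 = 9502.5
n = Σf = 83
Mean = 9502.5 / 83 = 114.4880

114.49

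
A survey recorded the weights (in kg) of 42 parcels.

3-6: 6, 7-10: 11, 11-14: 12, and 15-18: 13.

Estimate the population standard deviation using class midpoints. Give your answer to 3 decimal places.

4.169

Midpoints: 4.5, 8.5, 12.5, 16.5
n = 42, Σfm = 485, mean = 11.5476
Σfm² = 6330.5
Σf(m − x̄)² = Σfm² − (Σfm)²/n = 6330.5 − 485²/42 = 729.9048
Population variance = 729.9048 / 42 = 17.3787
Standard deviation = √17.3787 = 4.1688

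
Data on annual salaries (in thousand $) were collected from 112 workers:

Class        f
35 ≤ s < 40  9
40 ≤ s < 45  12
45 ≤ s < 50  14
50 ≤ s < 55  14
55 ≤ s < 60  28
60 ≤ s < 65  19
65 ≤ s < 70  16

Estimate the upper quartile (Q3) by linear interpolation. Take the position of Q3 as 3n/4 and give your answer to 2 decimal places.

Cumulative frequencies: 9, 21, 35, 49, 77, 96, 112
n = 112; position = 3n/4 = 84.
This falls in the class 60 ≤ s < 65: L = 60, F = 77, f = 19, h = 5.
Upper quartile ≈ 60 + ((84 − 77) / 19) × 5 = 61.8421

61.84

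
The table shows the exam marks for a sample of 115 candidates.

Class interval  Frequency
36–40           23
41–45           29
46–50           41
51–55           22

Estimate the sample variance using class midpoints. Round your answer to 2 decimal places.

26.00

Midpoints: 38, 43, 48, 53
n = 115, Σfm = 5255, mean = 45.6957
Σfm² = 243095
Σf(m − x̄)² = Σfm² − (Σfm)²/n = 243095 − 5255²/115 = 2964.3478
Sample variance = 2964.3478 / 114 = 26.0031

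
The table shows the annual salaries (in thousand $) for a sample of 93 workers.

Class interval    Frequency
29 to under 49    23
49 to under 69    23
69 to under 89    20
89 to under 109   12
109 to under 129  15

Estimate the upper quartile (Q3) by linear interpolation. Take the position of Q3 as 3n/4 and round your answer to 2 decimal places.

Cumulative frequencies: 23, 46, 66, 78, 93
n = 93; position = 3n/4 = 69.75.
This falls in the class 89 to under 109: L = 89, F = 66, f = 12, h = 20.
Upper quartile ≈ 89 + ((69.75 − 66) / 12) × 20 = 95.2500

95.25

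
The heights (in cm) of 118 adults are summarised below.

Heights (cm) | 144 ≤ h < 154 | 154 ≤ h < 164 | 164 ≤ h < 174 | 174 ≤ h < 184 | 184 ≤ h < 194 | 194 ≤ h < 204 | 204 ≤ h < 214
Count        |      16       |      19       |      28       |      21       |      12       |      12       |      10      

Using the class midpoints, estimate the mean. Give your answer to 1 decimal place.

Midpoints: 149, 159, 169, 179, 189, 199, 209
Σfm = 16×149 + 19×159 + 28×169 + 21×179 + 12×189 + 12×199 + 10×209 = 20642
n = Σf = 118
Mean = 20642 / 118 = 174.9322

174.9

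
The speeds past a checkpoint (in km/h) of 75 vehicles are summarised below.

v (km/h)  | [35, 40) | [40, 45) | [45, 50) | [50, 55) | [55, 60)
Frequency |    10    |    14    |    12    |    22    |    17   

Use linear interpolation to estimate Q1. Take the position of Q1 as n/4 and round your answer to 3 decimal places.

43.125

Cumulative frequencies: 10, 24, 36, 58, 75
n = 75; position = n/4 = 18.75.
This falls in the class [40, 45): L = 40, F = 10, f = 14, h = 5.
Lower quartile ≈ 40 + ((18.75 − 10) / 14) × 5 = 43.1250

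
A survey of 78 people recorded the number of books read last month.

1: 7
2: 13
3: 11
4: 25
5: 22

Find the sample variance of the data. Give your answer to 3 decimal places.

Values: 1, 2, 3, 4, 5
n = 78, Σfx = 276, mean = 3.5385
Σfx² = 1108
Σf(x − x̄)² = Σfx² − (Σfx)²/n = 1108 − 276²/78 = 131.3846
Sample variance = 131.3846 / 77 = 1.7063

1.706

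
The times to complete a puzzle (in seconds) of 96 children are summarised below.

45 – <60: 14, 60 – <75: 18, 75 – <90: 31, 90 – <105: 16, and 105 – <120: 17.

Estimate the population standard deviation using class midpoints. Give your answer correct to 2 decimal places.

19.23

Midpoints: 52.5, 67.5, 82.5, 97.5, 112.5
n = 96, Σfm = 7980, mean = 83.1250
Σfm² = 698850
Σf(m − x̄)² = Σfm² − (Σfm)²/n = 698850 − 7980²/96 = 35512.5000
Population variance = 35512.5000 / 96 = 369.9219
Standard deviation = √369.9219 = 19.2334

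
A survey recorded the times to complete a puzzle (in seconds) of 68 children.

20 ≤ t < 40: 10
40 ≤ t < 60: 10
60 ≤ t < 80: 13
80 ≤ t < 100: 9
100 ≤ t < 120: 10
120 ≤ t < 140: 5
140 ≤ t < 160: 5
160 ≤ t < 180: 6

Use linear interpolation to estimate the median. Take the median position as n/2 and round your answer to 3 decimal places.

Cumulative frequencies: 10, 20, 33, 42, 52, 57, 62, 68
n = 68; position = n/2 = 34.
This falls in the class 80 ≤ t < 100: L = 80, F = 33, f = 9, h = 20.
Median ≈ 80 + ((34 − 33) / 9) × 20 = 82.2222

82.222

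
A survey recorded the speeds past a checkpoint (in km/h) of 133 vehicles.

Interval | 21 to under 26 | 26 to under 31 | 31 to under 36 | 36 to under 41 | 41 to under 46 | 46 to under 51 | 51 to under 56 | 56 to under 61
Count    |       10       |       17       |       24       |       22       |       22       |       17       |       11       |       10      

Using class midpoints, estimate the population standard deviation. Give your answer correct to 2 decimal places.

Midpoints: 23.5, 28.5, 33.5, 38.5, 43.5, 48.5, 53.5, 58.5
n = 133, Σfm = 5325.5, mean = 40.0414
Σfm² = 226199.25
Σf(m − x̄)² = Σfm² − (Σfm)²/n = 226199.25 − 5325.5²/133 = 12959.0226
Population variance = 12959.0226 / 133 = 97.4363
Standard deviation = √97.4363 = 9.8710

9.87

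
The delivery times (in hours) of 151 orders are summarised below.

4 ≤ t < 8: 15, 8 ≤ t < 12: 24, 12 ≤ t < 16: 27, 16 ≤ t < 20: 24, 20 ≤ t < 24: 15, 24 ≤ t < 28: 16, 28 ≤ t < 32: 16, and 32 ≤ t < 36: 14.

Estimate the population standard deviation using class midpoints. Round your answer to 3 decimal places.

8.604

Midpoints: 6, 10, 14, 18, 22, 26, 30, 34
n = 151, Σfm = 2842, mean = 18.8212
Σfm² = 64668
Σf(m − x̄)² = Σfm² − (Σfm)²/n = 64668 − 2842²/151 = 11178.1722
Population variance = 11178.1722 / 151 = 74.0276
Standard deviation = √74.0276 = 8.6039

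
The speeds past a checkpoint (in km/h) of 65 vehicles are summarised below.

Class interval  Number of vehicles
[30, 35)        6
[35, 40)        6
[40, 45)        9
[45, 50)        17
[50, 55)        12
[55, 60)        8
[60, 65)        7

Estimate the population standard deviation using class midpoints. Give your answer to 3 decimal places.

Midpoints: 32.5, 37.5, 42.5, 47.5, 52.5, 57.5, 62.5
n = 65, Σfm = 3137.5, mean = 48.2692
Σfm² = 156256.25
Σf(m − x̄)² = Σfm² − (Σfm)²/n = 156256.25 − 3137.5²/65 = 4811.5385
Population variance = 4811.5385 / 65 = 74.0237
Standard deviation = √74.0237 = 8.6037

8.604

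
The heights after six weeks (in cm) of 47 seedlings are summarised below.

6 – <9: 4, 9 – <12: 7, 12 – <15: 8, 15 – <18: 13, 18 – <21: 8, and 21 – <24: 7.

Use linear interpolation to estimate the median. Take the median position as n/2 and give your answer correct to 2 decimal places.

Cumulative frequencies: 4, 11, 19, 32, 40, 47
n = 47; position = n/2 = 23.5.
This falls in the class 15 – <18: L = 15, F = 19, f = 13, h = 3.
Median ≈ 15 + ((23.5 − 19) / 13) × 3 = 16.0385

16.04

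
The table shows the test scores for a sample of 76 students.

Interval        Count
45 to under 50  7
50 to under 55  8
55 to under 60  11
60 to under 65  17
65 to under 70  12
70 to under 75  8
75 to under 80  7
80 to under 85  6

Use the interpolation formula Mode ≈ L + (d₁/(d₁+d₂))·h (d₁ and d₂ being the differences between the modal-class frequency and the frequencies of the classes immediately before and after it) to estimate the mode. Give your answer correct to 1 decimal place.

62.7

Modal class: 60 to under 65 (highest frequency 17).
d₁ = 17 − 11 = 6, d₂ = 17 − 12 = 5
Mode ≈ 60 + (6/(6+5)) × 5 = 60 + 2.7273 = 62.7273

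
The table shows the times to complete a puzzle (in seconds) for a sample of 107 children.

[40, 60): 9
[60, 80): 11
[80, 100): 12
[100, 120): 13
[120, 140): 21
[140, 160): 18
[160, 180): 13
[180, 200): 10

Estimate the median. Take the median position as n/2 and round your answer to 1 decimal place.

Cumulative frequencies: 9, 20, 32, 45, 66, 84, 97, 107
n = 107; position = n/2 = 53.5.
This falls in the class [120, 140): L = 120, F = 45, f = 21, h = 20.
Median ≈ 120 + ((53.5 − 45) / 21) × 20 = 128.0952

128.1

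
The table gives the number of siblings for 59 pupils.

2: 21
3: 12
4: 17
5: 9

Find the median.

3

Cumulative frequencies: 21, 33, 50, 59
n = 59, so the median is the value in position (n+1)/2 = 30.
Position 30 falls at value 3.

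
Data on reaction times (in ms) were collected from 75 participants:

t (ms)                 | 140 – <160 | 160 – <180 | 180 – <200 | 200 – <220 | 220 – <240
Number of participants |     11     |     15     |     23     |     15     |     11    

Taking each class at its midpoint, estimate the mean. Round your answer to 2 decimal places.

Midpoints: 150, 170, 190, 210, 230
Σfm = 11×150 + 15×170 + 23×190 + 15×210 + 11×230 = 14250
n = Σf = 75
Mean = 14250 / 75 = 190.0000

190.00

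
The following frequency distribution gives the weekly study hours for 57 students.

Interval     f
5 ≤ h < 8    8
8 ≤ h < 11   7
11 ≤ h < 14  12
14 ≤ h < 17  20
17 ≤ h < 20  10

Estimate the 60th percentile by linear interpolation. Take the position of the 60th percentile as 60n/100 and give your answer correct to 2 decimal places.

15.08

Cumulative frequencies: 8, 15, 27, 47, 57
n = 57; position = 60n/100 = 34.2.
This falls in the class 14 ≤ h < 17: L = 14, F = 27, f = 20, h = 3.
60th percentile ≈ 14 + ((34.2 − 27) / 20) × 3 = 15.0800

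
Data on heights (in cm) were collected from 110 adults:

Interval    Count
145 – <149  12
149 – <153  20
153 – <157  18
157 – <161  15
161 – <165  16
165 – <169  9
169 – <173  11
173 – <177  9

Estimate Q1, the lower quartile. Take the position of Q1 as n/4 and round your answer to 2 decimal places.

Cumulative frequencies: 12, 32, 50, 65, 81, 90, 101, 110
n = 110; position = n/4 = 27.5.
This falls in the class 149 – <153: L = 149, F = 12, f = 20, h = 4.
Lower quartile ≈ 149 + ((27.5 − 12) / 20) × 4 = 152.1000

152.10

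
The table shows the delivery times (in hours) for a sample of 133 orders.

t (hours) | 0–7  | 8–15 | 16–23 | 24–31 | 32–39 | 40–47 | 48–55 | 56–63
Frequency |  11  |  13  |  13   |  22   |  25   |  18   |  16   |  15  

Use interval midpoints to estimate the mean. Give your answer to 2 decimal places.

Midpoints: 3.5, 11.5, 19.5, 27.5, 35.5, 43.5, 51.5, 59.5
Σfm = 11×3.5 + 13×11.5 + 13×19.5 + 22×27.5 + 25×35.5 + 18×43.5 + 16×51.5 + 15×59.5 = 4433.5
n = Σf = 133
Mean = 4433.5 / 133 = 33.3346

33.33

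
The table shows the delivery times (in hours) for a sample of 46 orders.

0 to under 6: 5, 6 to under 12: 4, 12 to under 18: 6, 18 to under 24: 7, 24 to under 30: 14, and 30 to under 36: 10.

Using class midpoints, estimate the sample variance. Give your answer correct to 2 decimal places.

Midpoints: 3, 9, 15, 21, 27, 33
n = 46, Σfm = 996, mean = 21.6522
Σfm² = 25902
Σf(m − x̄)² = Σfm² − (Σfm)²/n = 25902 − 996²/46 = 4336.4348
Sample variance = 4336.4348 / 45 = 96.3652

96.37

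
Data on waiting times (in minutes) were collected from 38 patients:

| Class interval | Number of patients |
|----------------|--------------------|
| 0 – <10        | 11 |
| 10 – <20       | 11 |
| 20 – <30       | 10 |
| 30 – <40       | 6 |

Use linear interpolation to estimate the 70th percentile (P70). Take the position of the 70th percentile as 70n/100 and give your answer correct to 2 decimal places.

Cumulative frequencies: 11, 22, 32, 38
n = 38; position = 70n/100 = 26.6.
This falls in the class 20 – <30: L = 20, F = 22, f = 10, h = 10.
70th percentile ≈ 20 + ((26.6 − 22) / 10) × 10 = 24.6000

24.60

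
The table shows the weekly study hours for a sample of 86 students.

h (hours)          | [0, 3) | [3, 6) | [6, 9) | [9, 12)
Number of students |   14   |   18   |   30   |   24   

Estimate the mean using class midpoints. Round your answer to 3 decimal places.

6.733

Midpoints: 1.5, 4.5, 7.5, 10.5
Σfm = 14×1.5 + 18×4.5 + 30×7.5 + 24×10.5 = 579
n = Σf = 86
Mean = 579 / 86 = 6.7326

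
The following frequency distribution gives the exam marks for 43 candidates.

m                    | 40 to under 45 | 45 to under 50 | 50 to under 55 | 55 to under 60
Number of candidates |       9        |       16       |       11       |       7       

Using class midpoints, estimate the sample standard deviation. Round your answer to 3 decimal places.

5.003

Midpoints: 42.5, 47.5, 52.5, 57.5
n = 43, Σfm = 2122.5, mean = 49.3605
Σfm² = 105818.75
Σf(m − x̄)² = Σfm² − (Σfm)²/n = 105818.75 − 2122.5²/43 = 1051.1628
Sample variance = 1051.1628 / 42 = 25.0277
Standard deviation = √25.0277 = 5.0028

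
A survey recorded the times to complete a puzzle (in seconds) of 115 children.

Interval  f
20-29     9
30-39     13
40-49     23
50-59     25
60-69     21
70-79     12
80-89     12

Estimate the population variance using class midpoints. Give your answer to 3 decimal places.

289.376

Midpoints: 24.5, 34.5, 44.5, 54.5, 64.5, 74.5, 84.5
n = 115, Σfm = 6317.5, mean = 54.9348
Σfm² = 380328.75
Σf(m − x̄)² = Σfm² − (Σfm)²/n = 380328.75 − 6317.5²/115 = 33278.2609
Population variance = 33278.2609 / 115 = 289.3762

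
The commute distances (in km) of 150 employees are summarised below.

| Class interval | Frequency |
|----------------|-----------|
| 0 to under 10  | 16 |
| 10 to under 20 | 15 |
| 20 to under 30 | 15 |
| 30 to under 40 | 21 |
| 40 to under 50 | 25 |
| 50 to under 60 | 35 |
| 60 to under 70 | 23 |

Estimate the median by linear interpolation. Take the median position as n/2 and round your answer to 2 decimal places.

Cumulative frequencies: 16, 31, 46, 67, 92, 127, 150
n = 150; position = n/2 = 75.
This falls in the class 40 to under 50: L = 40, F = 67, f = 25, h = 10.
Median ≈ 40 + ((75 − 67) / 25) × 10 = 43.2000

43.20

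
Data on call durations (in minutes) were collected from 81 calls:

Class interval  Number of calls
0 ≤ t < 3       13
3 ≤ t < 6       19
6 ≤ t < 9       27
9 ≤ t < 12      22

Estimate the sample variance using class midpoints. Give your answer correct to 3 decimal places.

9.728

Midpoints: 1.5, 4.5, 7.5, 10.5
n = 81, Σfm = 538.5, mean = 6.6481
Σfm² = 4358.25
Σf(m − x̄)² = Σfm² − (Σfm)²/n = 4358.25 − 538.5²/81 = 778.2222
Sample variance = 778.2222 / 80 = 9.7278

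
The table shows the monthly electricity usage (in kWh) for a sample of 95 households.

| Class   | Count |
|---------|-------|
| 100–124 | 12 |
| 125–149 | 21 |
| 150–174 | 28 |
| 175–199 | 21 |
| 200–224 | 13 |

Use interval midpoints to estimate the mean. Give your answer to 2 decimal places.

162.53

Midpoints: 112, 137, 162, 187, 212
Σfm = 12×112 + 21×137 + 28×162 + 21×187 + 13×212 = 15440
n = Σf = 95
Mean = 15440 / 95 = 162.5263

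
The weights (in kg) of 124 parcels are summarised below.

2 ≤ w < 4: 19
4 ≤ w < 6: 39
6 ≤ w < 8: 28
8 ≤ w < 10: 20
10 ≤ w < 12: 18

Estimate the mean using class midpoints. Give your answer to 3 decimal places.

6.661

Midpoints: 3, 5, 7, 9, 11
Σfm = 19×3 + 39×5 + 28×7 + 20×9 + 18×11 = 826
n = Σf = 124
Mean = 826 / 124 = 6.6613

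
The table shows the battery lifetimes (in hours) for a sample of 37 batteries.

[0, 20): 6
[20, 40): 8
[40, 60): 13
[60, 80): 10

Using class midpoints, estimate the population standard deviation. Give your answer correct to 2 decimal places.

Midpoints: 10, 30, 50, 70
n = 37, Σfm = 1650, mean = 44.5946
Σfm² = 89300
Σf(m − x̄)² = Σfm² − (Σfm)²/n = 89300 − 1650²/37 = 15718.9189
Population variance = 15718.9189 / 37 = 424.8356
Standard deviation = √424.8356 = 20.6115

20.61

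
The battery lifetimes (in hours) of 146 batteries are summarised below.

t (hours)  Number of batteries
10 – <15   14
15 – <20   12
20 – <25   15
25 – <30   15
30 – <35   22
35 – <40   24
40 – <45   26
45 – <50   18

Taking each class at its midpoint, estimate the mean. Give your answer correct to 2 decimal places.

32.26

Midpoints: 12.5, 17.5, 22.5, 27.5, 32.5, 37.5, 42.5, 47.5
Σfm = 14×12.5 + 12×17.5 + 15×22.5 + 15×27.5 + 22×32.5 + 24×37.5 + 26×42.5 + 18×47.5 = 4710
n = Σf = 146
Mean = 4710 / 146 = 32.2603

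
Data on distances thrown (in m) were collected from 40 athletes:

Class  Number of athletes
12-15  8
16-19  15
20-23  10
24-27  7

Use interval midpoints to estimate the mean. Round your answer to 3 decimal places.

19.100

Midpoints: 13.5, 17.5, 21.5, 25.5
Σfm = 8×13.5 + 15×17.5 + 10×21.5 + 7×25.5 = 764
n = Σf = 40
Mean = 764 / 40 = 19.1000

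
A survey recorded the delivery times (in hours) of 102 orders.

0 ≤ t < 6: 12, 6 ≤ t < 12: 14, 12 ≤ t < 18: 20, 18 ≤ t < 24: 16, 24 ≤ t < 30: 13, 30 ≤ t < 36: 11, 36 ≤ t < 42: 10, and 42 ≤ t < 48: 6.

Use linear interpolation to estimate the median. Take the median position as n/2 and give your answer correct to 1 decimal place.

19.9

Cumulative frequencies: 12, 26, 46, 62, 75, 86, 96, 102
n = 102; position = n/2 = 51.
This falls in the class 18 ≤ t < 24: L = 18, F = 46, f = 16, h = 6.
Median ≈ 18 + ((51 − 46) / 16) × 6 = 19.8750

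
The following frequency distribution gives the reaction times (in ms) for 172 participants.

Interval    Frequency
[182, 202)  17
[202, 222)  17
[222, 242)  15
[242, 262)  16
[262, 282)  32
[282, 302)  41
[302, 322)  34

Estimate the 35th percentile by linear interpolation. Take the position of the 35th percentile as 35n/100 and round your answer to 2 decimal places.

Cumulative frequencies: 17, 34, 49, 65, 97, 138, 172
n = 172; position = 35n/100 = 60.2.
This falls in the class [242, 262): L = 242, F = 49, f = 16, h = 20.
35th percentile ≈ 242 + ((60.2 − 49) / 16) × 20 = 256.0000

256.00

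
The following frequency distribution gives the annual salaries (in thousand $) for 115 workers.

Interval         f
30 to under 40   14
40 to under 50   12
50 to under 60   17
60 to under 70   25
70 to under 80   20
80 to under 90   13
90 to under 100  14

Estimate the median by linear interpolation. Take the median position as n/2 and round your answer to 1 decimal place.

Cumulative frequencies: 14, 26, 43, 68, 88, 101, 115
n = 115; position = n/2 = 57.5.
This falls in the class 60 to under 70: L = 60, F = 43, f = 25, h = 10.
Median ≈ 60 + ((57.5 − 43) / 25) × 10 = 65.8000

65.8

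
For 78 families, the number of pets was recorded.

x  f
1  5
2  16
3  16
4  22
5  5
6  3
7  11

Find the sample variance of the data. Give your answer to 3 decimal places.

Values: 1, 2, 3, 4, 5, 6, 7
n = 78, Σfx = 293, mean = 3.7564
Σfx² = 1337
Σf(x − x̄)² = Σfx² − (Σfx)²/n = 1337 − 293²/78 = 236.3718
Sample variance = 236.3718 / 77 = 3.0698

3.070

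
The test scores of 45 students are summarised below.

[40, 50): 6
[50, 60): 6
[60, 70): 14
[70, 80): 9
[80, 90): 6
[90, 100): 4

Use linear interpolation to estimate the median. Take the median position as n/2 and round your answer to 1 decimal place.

67.5

Cumulative frequencies: 6, 12, 26, 35, 41, 45
n = 45; position = n/2 = 22.5.
This falls in the class [60, 70): L = 60, F = 12, f = 14, h = 10.
Median ≈ 60 + ((22.5 − 12) / 14) × 10 = 67.5000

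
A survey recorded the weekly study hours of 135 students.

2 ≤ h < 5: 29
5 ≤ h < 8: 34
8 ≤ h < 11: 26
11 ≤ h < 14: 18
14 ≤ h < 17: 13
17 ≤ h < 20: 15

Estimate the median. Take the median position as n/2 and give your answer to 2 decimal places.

8.52

Cumulative frequencies: 29, 63, 89, 107, 120, 135
n = 135; position = n/2 = 67.5.
This falls in the class 8 ≤ h < 11: L = 8, F = 63, f = 26, h = 3.
Median ≈ 8 + ((67.5 − 63) / 26) × 3 = 8.5192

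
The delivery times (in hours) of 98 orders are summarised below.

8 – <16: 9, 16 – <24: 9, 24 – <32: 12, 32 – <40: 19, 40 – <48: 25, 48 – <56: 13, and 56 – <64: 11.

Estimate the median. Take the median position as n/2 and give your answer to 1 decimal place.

Cumulative frequencies: 9, 18, 30, 49, 74, 87, 98
n = 98; position = n/2 = 49.
This falls in the class 32 – <40: L = 32, F = 30, f = 19, h = 8.
Median ≈ 32 + ((49 − 30) / 19) × 8 = 40.0000

40.0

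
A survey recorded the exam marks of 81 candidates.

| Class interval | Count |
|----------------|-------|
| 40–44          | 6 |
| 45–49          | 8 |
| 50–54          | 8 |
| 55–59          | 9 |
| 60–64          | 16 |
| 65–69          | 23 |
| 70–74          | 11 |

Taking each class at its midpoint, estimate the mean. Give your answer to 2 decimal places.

60.27

Midpoints: 42, 47, 52, 57, 62, 67, 72
Σfm = 6×42 + 8×47 + 8×52 + 9×57 + 16×62 + 23×67 + 11×72 = 4882
n = Σf = 81
Mean = 4882 / 81 = 60.2716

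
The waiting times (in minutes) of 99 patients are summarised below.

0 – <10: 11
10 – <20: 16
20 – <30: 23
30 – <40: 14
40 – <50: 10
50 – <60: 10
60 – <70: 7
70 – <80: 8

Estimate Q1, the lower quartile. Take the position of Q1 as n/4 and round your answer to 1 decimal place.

Cumulative frequencies: 11, 27, 50, 64, 74, 84, 91, 99
n = 99; position = n/4 = 24.75.
This falls in the class 10 – <20: L = 10, F = 11, f = 16, h = 10.
Lower quartile ≈ 10 + ((24.75 − 11) / 16) × 10 = 18.5938

18.6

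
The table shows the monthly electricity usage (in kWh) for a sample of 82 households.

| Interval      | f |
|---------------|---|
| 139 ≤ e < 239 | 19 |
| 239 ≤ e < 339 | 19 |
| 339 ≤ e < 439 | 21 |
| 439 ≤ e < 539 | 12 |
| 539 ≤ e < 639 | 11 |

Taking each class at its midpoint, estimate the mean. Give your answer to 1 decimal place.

Midpoints: 189, 289, 389, 489, 589
Σfm = 19×189 + 19×289 + 21×389 + 12×489 + 11×589 = 29598
n = Σf = 82
Mean = 29598 / 82 = 360.9512

361.0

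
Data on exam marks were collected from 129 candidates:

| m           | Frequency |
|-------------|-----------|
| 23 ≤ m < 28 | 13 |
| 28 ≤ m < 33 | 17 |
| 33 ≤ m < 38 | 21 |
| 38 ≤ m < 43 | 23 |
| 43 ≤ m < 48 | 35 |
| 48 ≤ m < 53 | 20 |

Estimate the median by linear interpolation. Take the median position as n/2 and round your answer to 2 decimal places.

40.93

Cumulative frequencies: 13, 30, 51, 74, 109, 129
n = 129; position = n/2 = 64.5.
This falls in the class 38 ≤ m < 43: L = 38, F = 51, f = 23, h = 5.
Median ≈ 38 + ((64.5 − 51) / 23) × 5 = 40.9348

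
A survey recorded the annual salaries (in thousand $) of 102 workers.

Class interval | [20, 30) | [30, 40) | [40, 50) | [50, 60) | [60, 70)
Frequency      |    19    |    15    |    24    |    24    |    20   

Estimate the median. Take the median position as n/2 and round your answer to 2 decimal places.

Cumulative frequencies: 19, 34, 58, 82, 102
n = 102; position = n/2 = 51.
This falls in the class [40, 50): L = 40, F = 34, f = 24, h = 10.
Median ≈ 40 + ((51 − 34) / 24) × 10 = 47.0833

47.08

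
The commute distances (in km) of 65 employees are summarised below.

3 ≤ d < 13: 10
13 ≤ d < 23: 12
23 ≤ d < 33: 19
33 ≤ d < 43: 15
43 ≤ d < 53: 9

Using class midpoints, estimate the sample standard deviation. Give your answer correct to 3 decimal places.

12.685

Midpoints: 8, 18, 28, 38, 48
n = 65, Σfm = 1830, mean = 28.1538
Σfm² = 61820
Σf(m − x̄)² = Σfm² − (Σfm)²/n = 61820 − 1830²/65 = 10298.4615
Sample variance = 10298.4615 / 64 = 160.9135
Standard deviation = √160.9135 = 12.6852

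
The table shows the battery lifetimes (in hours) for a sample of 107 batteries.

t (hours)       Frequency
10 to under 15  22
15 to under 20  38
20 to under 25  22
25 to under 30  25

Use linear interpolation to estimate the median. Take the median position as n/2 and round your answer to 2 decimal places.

Cumulative frequencies: 22, 60, 82, 107
n = 107; position = n/2 = 53.5.
This falls in the class 15 to under 20: L = 15, F = 22, f = 38, h = 5.
Median ≈ 15 + ((53.5 − 22) / 38) × 5 = 19.1447

19.14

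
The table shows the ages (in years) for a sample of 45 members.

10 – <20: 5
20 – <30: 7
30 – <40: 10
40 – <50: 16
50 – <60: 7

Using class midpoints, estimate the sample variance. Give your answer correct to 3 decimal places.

Midpoints: 15, 25, 35, 45, 55
n = 45, Σfm = 1705, mean = 37.8889
Σfm² = 71325
Σf(m − x̄)² = Σfm² − (Σfm)²/n = 71325 − 1705²/45 = 6724.4444
Sample variance = 6724.4444 / 44 = 152.8283

152.828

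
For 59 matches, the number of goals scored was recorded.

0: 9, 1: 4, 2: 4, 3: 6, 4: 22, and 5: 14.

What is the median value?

4

Cumulative frequencies: 9, 13, 17, 23, 45, 59
n = 59, so the median is the value in position (n+1)/2 = 30.
Position 30 falls at value 4.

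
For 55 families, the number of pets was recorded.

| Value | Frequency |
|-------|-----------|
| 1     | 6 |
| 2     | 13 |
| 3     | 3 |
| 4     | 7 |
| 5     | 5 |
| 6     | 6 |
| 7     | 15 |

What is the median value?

4

Cumulative frequencies: 6, 19, 22, 29, 34, 40, 55
n = 55, so the median is the value in position (n+1)/2 = 28.
Position 28 falls at value 4.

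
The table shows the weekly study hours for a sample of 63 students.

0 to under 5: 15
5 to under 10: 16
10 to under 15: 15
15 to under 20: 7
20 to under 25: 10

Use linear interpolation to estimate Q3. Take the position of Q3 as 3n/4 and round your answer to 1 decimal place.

Cumulative frequencies: 15, 31, 46, 53, 63
n = 63; position = 3n/4 = 47.25.
This falls in the class 15 to under 20: L = 15, F = 46, f = 7, h = 5.
Upper quartile ≈ 15 + ((47.25 − 46) / 7) × 5 = 15.8929

15.9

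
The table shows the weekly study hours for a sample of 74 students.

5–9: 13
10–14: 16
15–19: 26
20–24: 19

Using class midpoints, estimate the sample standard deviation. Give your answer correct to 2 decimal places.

5.23

Midpoints: 7, 12, 17, 22
n = 74, Σfm = 1143, mean = 15.4459
Σfm² = 19651
Σf(m − x̄)² = Σfm² − (Σfm)²/n = 19651 − 1143²/74 = 1996.2838
Sample variance = 1996.2838 / 73 = 27.3464
Standard deviation = √27.3464 = 5.2294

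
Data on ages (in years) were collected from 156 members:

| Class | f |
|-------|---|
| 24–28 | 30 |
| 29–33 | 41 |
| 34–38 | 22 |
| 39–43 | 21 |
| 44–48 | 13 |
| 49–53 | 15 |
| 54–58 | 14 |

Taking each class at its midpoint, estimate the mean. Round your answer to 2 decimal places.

37.51

Midpoints: 26, 31, 36, 41, 46, 51, 56
Σfm = 30×26 + 41×31 + 22×36 + 21×41 + 13×46 + 15×51 + 14×56 = 5851
n = Σf = 156
Mean = 5851 / 156 = 37.5064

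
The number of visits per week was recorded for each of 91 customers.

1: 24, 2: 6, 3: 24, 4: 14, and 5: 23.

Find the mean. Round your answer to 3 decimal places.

3.066

Values: 1, 2, 3, 4, 5
Σfx = 24×1 + 6×2 + 24×3 + 14×4 + 23×5 = 279
n = Σf = 91
Mean = 279 / 91 = 3.0659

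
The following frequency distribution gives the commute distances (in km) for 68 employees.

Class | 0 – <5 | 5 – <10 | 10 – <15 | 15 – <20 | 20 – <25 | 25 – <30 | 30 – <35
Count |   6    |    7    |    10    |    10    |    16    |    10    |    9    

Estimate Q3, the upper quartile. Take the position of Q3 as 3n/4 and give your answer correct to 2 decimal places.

Cumulative frequencies: 6, 13, 23, 33, 49, 59, 68
n = 68; position = 3n/4 = 51.
This falls in the class 25 – <30: L = 25, F = 49, f = 10, h = 5.
Upper quartile ≈ 25 + ((51 − 49) / 10) × 5 = 26.0000

26.00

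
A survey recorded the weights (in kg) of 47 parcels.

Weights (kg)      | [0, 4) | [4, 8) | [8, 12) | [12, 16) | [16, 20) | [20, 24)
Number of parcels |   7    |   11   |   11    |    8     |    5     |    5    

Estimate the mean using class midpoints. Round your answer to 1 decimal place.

10.7

Midpoints: 2, 6, 10, 14, 18, 22
Σfm = 7×2 + 11×6 + 11×10 + 8×14 + 5×18 + 5×22 = 502
n = Σf = 47
Mean = 502 / 47 = 10.6809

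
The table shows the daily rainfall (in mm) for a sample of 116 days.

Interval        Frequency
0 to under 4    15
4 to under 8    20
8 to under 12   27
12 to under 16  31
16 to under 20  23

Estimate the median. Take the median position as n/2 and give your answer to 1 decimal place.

Cumulative frequencies: 15, 35, 62, 93, 116
n = 116; position = n/2 = 58.
This falls in the class 8 to under 12: L = 8, F = 35, f = 27, h = 4.
Median ≈ 8 + ((58 − 35) / 27) × 4 = 11.4074

11.4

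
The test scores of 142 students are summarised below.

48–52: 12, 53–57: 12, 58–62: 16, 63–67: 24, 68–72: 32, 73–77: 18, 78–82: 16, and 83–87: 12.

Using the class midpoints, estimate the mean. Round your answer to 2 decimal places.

68.10

Midpoints: 50, 55, 60, 65, 70, 75, 80, 85
Σfm = 12×50 + 12×55 + 16×60 + 24×65 + 32×70 + 18×75 + 16×80 + 12×85 = 9670
n = Σf = 142
Mean = 9670 / 142 = 68.0986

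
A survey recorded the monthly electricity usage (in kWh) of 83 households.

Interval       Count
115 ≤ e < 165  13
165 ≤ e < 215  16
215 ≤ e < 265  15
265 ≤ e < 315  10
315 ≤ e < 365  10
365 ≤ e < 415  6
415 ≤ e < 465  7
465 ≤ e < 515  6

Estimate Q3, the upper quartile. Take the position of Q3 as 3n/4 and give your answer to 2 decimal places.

Cumulative frequencies: 13, 29, 44, 54, 64, 70, 77, 83
n = 83; position = 3n/4 = 62.25.
This falls in the class 315 ≤ e < 365: L = 315, F = 54, f = 10, h = 50.
Upper quartile ≈ 315 + ((62.25 − 54) / 10) × 50 = 356.2500

356.25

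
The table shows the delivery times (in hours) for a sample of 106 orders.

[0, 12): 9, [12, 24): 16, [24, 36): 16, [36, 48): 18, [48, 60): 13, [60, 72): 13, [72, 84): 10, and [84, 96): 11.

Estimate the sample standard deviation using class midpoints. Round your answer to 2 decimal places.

25.61

Midpoints: 6, 18, 30, 42, 54, 66, 78, 90
n = 106, Σfm = 4908, mean = 46.3019
Σfm² = 296136
Σf(m − x̄)² = Σfm² − (Σfm)²/n = 296136 − 4908²/106 = 68886.3396
Sample variance = 68886.3396 / 105 = 656.0604
Standard deviation = √656.0604 = 25.6137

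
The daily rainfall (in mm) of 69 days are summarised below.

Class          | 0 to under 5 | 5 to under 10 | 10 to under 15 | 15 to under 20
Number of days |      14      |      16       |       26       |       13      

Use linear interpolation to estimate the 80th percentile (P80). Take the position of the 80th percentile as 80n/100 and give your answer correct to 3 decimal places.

14.846

Cumulative frequencies: 14, 30, 56, 69
n = 69; position = 80n/100 = 55.2.
This falls in the class 10 to under 15: L = 10, F = 30, f = 26, h = 5.
80th percentile ≈ 10 + ((55.2 − 30) / 26) × 5 = 14.8462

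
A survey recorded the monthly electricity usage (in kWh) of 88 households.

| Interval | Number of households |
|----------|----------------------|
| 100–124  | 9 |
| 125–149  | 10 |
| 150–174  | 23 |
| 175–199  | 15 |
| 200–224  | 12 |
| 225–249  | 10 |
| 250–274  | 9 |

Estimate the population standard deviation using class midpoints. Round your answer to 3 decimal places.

Midpoints: 112, 137, 162, 187, 212, 237, 262
n = 88, Σfm = 16181, mean = 183.8750
Σfm² = 3147547
Σf(m − x̄)² = Σfm² − (Σfm)²/n = 3147547 − 16181²/88 = 172265.6250
Population variance = 172265.6250 / 88 = 1957.5639
Standard deviation = √1957.5639 = 44.2444

44.244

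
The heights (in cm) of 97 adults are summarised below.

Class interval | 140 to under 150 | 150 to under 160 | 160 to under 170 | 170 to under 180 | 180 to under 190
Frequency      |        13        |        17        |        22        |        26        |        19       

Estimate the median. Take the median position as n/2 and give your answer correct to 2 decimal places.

168.41

Cumulative frequencies: 13, 30, 52, 78, 97
n = 97; position = n/2 = 48.5.
This falls in the class 160 to under 170: L = 160, F = 30, f = 22, h = 10.
Median ≈ 160 + ((48.5 − 30) / 22) × 10 = 168.4091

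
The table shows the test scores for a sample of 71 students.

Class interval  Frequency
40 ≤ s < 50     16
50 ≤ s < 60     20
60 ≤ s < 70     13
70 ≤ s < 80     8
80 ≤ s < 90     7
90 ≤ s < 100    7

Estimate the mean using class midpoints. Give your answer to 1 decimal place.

63.7

Midpoints: 45, 55, 65, 75, 85, 95
Σfm = 16×45 + 20×55 + 13×65 + 8×75 + 7×85 + 7×95 = 4525
n = Σf = 71
Mean = 4525 / 71 = 63.7324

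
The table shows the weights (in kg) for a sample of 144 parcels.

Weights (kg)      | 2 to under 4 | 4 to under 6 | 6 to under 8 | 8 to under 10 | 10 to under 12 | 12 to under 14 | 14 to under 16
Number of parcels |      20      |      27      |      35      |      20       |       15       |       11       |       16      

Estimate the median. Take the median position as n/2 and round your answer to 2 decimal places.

Cumulative frequencies: 20, 47, 82, 102, 117, 128, 144
n = 144; position = n/2 = 72.
This falls in the class 6 to under 8: L = 6, F = 47, f = 35, h = 2.
Median ≈ 6 + ((72 − 47) / 35) × 2 = 7.4286

7.43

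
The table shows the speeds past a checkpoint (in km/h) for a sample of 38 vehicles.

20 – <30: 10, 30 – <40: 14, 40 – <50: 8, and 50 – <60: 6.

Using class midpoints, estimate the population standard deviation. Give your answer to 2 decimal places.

10.18

Midpoints: 25, 35, 45, 55
n = 38, Σfm = 1430, mean = 37.6316
Σfm² = 57750
Σf(m − x̄)² = Σfm² − (Σfm)²/n = 57750 − 1430²/38 = 3936.8421
Population variance = 3936.8421 / 38 = 103.6011
Standard deviation = √103.6011 = 10.1785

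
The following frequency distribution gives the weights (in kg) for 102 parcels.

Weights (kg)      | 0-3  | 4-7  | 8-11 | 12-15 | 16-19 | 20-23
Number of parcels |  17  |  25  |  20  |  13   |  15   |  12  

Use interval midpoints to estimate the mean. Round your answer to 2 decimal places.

Midpoints: 1.5, 5.5, 9.5, 13.5, 17.5, 21.5
Σfm = 17×1.5 + 25×5.5 + 20×9.5 + 13×13.5 + 15×17.5 + 12×21.5 = 1049
n = Σf = 102
Mean = 1049 / 102 = 10.2843

10.28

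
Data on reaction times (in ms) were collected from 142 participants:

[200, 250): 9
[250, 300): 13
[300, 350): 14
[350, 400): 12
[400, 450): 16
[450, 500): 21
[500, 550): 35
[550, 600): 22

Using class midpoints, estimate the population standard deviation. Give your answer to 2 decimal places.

109.06

Midpoints: 225, 275, 325, 375, 425, 475, 525, 575
n = 142, Σfm = 62450, mean = 439.7887
Σfm² = 29153750
Σf(m − x̄)² = Σfm² − (Σfm)²/n = 29153750 − 62450²/142 = 1688943.6620
Population variance = 1688943.6620 / 142 = 11893.9695
Standard deviation = √11893.9695 = 109.0595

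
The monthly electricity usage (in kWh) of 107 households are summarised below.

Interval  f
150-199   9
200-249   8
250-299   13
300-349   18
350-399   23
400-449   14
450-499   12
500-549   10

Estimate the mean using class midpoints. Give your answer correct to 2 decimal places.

Midpoints: 174.5, 224.5, 274.5, 324.5, 374.5, 424.5, 474.5, 524.5
Σfm = 9×174.5 + 8×224.5 + 13×274.5 + 18×324.5 + 23×374.5 + 14×424.5 + 12×474.5 + 10×524.5 = 38271.5
n = Σf = 107
Mean = 38271.5 / 107 = 357.6776

357.68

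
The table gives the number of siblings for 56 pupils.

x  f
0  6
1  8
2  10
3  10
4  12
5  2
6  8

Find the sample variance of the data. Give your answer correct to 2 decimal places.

Values: 0, 1, 2, 3, 4, 5, 6
n = 56, Σfx = 164, mean = 2.9286
Σfx² = 668
Σf(x − x̄)² = Σfx² − (Σfx)²/n = 668 − 164²/56 = 187.7143
Sample variance = 187.7143 / 55 = 3.4130

3.41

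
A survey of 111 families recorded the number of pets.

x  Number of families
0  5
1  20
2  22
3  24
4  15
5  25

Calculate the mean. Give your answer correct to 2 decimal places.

2.89

Values: 0, 1, 2, 3, 4, 5
Σfx = 5×0 + 20×1 + 22×2 + 24×3 + 15×4 + 25×5 = 321
n = Σf = 111
Mean = 321 / 111 = 2.8919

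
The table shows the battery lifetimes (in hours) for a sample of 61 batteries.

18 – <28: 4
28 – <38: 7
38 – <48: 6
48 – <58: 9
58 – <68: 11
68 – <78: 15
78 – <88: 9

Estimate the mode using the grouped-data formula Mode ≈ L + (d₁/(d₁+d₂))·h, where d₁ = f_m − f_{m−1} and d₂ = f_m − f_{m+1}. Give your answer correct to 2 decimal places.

72.00

Modal class: 68 – <78 (highest frequency 15).
d₁ = 15 − 11 = 4, d₂ = 15 − 9 = 6
Mode ≈ 68 + (4/(4+6)) × 10 = 68 + 4.0000 = 72.0000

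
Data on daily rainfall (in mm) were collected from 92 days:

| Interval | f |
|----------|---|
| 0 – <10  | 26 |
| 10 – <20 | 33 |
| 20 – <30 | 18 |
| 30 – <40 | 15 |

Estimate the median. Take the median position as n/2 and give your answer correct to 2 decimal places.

Cumulative frequencies: 26, 59, 77, 92
n = 92; position = n/2 = 46.
This falls in the class 10 – <20: L = 10, F = 26, f = 33, h = 10.
Median ≈ 10 + ((46 − 26) / 33) × 10 = 16.0606

16.06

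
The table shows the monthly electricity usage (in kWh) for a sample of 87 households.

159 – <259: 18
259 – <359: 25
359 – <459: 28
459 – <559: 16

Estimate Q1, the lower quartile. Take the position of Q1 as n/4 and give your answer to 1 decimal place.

Cumulative frequencies: 18, 43, 71, 87
n = 87; position = n/4 = 21.75.
This falls in the class 259 – <359: L = 259, F = 18, f = 25, h = 100.
Lower quartile ≈ 259 + ((21.75 − 18) / 25) × 100 = 274.0000

274.0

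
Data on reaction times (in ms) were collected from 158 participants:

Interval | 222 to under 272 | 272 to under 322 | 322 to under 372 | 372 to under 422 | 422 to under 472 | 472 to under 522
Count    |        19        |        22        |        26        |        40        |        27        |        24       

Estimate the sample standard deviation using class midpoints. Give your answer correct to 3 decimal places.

78.894

Midpoints: 247, 297, 347, 397, 447, 497
n = 158, Σfm = 60126, mean = 380.5443
Σfm² = 23857822
Σf(m − x̄)² = Σfm² − (Σfm)²/n = 23857822 − 60126²/158 = 977215.1899
Sample variance = 977215.1899 / 157 = 6224.3006
Standard deviation = √6224.3006 = 78.8942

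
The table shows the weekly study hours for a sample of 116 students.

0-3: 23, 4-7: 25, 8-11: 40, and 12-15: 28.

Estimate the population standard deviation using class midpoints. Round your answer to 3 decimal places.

4.219

Midpoints: 1.5, 5.5, 9.5, 13.5
n = 116, Σfm = 930, mean = 8.0172
Σfm² = 9521
Σf(m − x̄)² = Σfm² − (Σfm)²/n = 9521 − 930²/116 = 2064.9655
Population variance = 2064.9655 / 116 = 17.8014
Standard deviation = √17.8014 = 4.2192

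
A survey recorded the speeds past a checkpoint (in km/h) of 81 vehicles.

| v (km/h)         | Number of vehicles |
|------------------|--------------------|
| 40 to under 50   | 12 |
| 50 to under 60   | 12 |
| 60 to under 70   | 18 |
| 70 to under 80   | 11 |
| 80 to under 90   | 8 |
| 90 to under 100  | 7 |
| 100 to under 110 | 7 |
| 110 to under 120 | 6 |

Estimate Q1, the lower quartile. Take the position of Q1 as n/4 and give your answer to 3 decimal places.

56.875

Cumulative frequencies: 12, 24, 42, 53, 61, 68, 75, 81
n = 81; position = n/4 = 20.25.
This falls in the class 50 to under 60: L = 50, F = 12, f = 12, h = 10.
Lower quartile ≈ 50 + ((20.25 − 12) / 12) × 10 = 56.8750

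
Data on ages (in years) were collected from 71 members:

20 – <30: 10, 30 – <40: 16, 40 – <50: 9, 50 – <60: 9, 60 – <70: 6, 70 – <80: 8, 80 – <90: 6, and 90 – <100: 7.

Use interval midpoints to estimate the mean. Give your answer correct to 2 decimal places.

Midpoints: 25, 35, 45, 55, 65, 75, 85, 95
Σfm = 10×25 + 16×35 + 9×45 + 9×55 + 6×65 + 8×75 + 6×85 + 7×95 = 3875
n = Σf = 71
Mean = 3875 / 71 = 54.5775

54.58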